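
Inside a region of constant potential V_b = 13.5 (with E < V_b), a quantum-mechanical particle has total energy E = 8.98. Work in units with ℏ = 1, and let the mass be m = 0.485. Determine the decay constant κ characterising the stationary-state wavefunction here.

Since E < V_b the TISE in this region is ψ'' = κ²ψ with κ = √(2m(V_b − E))/ℏ.
κ = √(2 × 0.485 × 4.52) = 2.094.

κ = 2.09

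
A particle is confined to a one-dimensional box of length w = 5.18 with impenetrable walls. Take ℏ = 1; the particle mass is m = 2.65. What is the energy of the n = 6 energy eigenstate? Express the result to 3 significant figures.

E = 2.50

Requiring ψ(0) = ψ(w) = 0 quantises k = nπ/w, hence E_n = ℏ²k²/2m = n²π²ℏ²/(2mw²).
E_6 = 6² × π² / (2 × 2.65 × 5.18²) = 2.498.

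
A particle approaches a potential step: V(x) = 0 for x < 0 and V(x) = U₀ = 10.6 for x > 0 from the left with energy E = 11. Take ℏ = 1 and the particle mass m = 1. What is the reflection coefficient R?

The wavenumbers are k₁ = √(2mE)/ℏ = 4.690 on the left and k₂ = √(2m(E − U₀))/ℏ = 0.8944 on the right.
Matching ψ and ψ′ at x = 0 gives r = (k₁ − k₂)/(k₁ + k₂), so R = r² = 0.4620 and T = 1 − R = 0.5380.

R = 0.462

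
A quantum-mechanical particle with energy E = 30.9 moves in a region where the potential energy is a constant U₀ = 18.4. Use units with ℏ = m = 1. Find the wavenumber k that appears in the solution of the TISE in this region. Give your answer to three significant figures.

k = 5.00

With E > U₀ the solution is oscillatory, ψ ∝ e^{±ikx} with k = √(2m(E − U₀))/ℏ.
k = √(2 × 1 × 12.5) = 5.000.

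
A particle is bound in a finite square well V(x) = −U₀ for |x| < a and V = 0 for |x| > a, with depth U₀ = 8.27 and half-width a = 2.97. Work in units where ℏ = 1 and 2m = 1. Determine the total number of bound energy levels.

The dimensionless depth is z₀ = a√(2mU₀)/ℏ = 2.97 × √(8.270) = 8.541.
The even/odd transcendental equations gain one root per π/2 in z₀, giving N = 1 + ⌊2z₀/π⌋ = 1 + ⌊5.437⌋ = 6.

N = 6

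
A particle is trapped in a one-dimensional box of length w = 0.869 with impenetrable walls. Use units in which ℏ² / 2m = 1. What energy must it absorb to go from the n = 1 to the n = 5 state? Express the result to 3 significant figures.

ΔE = 314

E_n = n²π²ℏ²/(2mw²), so ΔE = (5² − 1²) π²ℏ²/(2mw²).
ΔE = 24 × π² / (2 × 0.5 × 0.869²) = 313.7.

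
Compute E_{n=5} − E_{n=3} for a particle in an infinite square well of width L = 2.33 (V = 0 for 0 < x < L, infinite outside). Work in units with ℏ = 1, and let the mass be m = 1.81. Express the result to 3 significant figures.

E_n = n²π²ℏ²/(2mL²), so ΔE = (5² − 3²) π²ℏ²/(2mL²).
ΔE = 16 × π² / (2 × 1.81 × 2.33²) = 8.035.

ΔE = 8.04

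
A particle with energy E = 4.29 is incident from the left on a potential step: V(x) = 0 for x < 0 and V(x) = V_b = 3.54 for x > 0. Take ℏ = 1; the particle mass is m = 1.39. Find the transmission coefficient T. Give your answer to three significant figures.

The wavenumbers are k₁ = √(2mE)/ℏ = 3.453 on the left and k₂ = √(2m(E − V_b))/ℏ = 1.444 on the right.
Matching ψ and ψ′ at x = 0 gives r = (k₁ − k₂)/(k₁ + k₂), so R = r² = 0.1684 and T = 1 − R = 0.8316.

T = 0.832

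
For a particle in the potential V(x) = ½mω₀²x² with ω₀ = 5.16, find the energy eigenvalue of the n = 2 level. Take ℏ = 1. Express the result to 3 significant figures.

E = 12.9

Using E_n = (n + ½)ℏω₀: E_2 = 2.5 × 5.16 = 12.90.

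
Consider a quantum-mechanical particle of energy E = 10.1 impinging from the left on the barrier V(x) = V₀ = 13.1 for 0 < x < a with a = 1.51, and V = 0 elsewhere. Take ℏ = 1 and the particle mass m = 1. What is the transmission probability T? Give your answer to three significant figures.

T = 0.00173

Since E < V₀ the interior solution is evanescent with decay constant κ = √(2m(V₀ − E))/ℏ = 2.449.
κa = 3.699, sinh(κa) = 20.19.
The exact tunnelling result is T⁻¹ = 1 + V₀² sinh²(κa) / [4E(V₀ − E)] = 577.9, so T = 0.00173.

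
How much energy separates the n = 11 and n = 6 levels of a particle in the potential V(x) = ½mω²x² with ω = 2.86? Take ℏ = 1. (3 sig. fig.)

ΔE = 14.3

E_n = ℏω(n + ½), so ΔE = (11 − 6) ℏω = 5 × 2.86 = 14.30.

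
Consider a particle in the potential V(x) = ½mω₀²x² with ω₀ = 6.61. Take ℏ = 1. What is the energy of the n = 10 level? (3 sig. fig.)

E = 69.4

The oscillator eigenvalues are E_n = ℏω₀(n + ½), so E_10 = 6.61 × 10.5 = 69.41.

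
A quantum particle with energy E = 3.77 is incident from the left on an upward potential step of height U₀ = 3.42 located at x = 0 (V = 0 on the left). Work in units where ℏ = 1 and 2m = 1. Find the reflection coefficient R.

On each side the TISE gives plane waves with k = √(2m(E − V))/ℏ: k₁ = √(2·½·3.77) = 1.942, k₂ = √(2·½·0.35) = 0.5916.
Continuity of ψ and ψ′ at the step yields the reflection amplitude r = (k₁ − k₂)/(k₁ + k₂) = 0.5329; thus R = |r|² = 0.2840, T = 0.7160.

R = 0.284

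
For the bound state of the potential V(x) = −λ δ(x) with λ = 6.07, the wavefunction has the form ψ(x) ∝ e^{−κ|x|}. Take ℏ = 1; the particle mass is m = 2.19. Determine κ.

κ = 13.3

Integrate −(ℏ²/2m)ψ'' − λδ(x)ψ = Eψ from −ε to +ε: the ψ'' term gives ψ'(0⁺) − ψ'(0⁻) and the δ term gives −(2mλ/ℏ²)ψ(0).
With ψ ∝ e^{−κ|x|} this yields −2κ = −2mλ/ℏ², so κ = mλ/ℏ² = 13.29.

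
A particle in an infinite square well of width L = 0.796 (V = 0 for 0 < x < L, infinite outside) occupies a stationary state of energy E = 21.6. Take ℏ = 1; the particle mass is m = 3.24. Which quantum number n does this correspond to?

From E_n = n²π²ℏ²/(2mL²) invert to n = √(2mL²E)/(πℏ).
n = (0.796/π) × √(2 × 3.24 × 21.6) = 2.998 → n = 3.

n = 3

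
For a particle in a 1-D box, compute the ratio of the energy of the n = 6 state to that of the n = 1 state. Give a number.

E_n = n²π²ℏ²/(2mL²) so the ratio is n₂²/n₁² = 36/1 = 36.

36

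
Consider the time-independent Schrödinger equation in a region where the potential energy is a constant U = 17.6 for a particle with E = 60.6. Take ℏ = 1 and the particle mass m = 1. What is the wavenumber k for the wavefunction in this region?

k = 9.27

With E > U the solution is oscillatory, ψ ∝ e^{±ikx} with k = √(2m(E − U))/ℏ.
k = √(2 × 1 × 43) = 9.274.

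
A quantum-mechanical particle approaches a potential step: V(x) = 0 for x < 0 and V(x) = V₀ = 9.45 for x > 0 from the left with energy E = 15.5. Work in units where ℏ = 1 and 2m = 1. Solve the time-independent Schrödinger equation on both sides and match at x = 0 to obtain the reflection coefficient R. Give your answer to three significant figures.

On each side the TISE gives plane waves with k = √(2m(E − V))/ℏ: k₁ = √(2·½·15.5) = 3.937, k₂ = √(2·½·6.05) = 2.460.
Matching ψ and ψ′ at x = 0 gives r = (k₁ − k₂)/(k₁ + k₂), so R = r² = 0.05334 and T = 1 − R = 0.9467.

R = 0.0533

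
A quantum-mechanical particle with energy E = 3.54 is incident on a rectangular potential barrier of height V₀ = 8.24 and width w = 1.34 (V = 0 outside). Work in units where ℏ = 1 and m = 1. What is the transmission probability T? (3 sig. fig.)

T = 0.00106

E < V₀: inside the barrier ψ ∝ e^{±κx} with κ = √(2m(V₀ − E))/ℏ = 3.066.
κw = 4.108, sinh(κw) = 30.42.
Matching ψ, ψ′ at both faces gives T = [1 + V₀² sinh²(κw) / (4E(V₀ − E))]⁻¹ = 1/944.8 = 0.00106.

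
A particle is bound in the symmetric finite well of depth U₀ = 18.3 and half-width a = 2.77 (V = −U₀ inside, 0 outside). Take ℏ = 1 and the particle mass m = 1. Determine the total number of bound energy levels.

Define the well-strength parameter z₀ = (a/ℏ)√(2mU₀) = 2.77 × √(2·1·18.3) = 16.76.
The even/odd transcendental equations gain one root per π/2 in z₀, giving N = 1 + ⌊2z₀/π⌋ = 1 + ⌊10.67⌋ = 11.

N = 11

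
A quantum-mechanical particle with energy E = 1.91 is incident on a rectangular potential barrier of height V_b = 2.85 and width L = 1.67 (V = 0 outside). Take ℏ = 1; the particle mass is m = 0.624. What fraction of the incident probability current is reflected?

E < V_b: inside the barrier ψ ∝ e^{±κx} with κ = √(2m(V_b − E))/ℏ = 1.083.
κL = 1.809, sinh(κL) = 2.970.
Matching ψ, ψ′ at both faces gives T = [1 + V_b² sinh²(κL) / (4E(V_b − E))]⁻¹ = 1/10.97 = 0.0911.
R = 1 − T = 0.909.

R = 0.909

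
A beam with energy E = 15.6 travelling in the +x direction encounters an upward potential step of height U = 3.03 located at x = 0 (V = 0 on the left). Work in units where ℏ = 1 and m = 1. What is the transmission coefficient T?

T = 0.997

On each side the TISE gives plane waves with k = √(2m(E − V))/ℏ: k₁ = √(2·1·15.6) = 5.586, k₂ = √(2·1·12.57) = 5.014.
Matching ψ and ψ′ at x = 0 gives r = (k₁ − k₂)/(k₁ + k₂), so R = r² = 0.002909 and T = 1 − R = 0.9971.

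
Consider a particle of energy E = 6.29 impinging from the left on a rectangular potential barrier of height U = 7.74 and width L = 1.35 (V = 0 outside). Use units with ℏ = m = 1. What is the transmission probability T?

E < U: inside the barrier ψ ∝ e^{±κx} with κ = √(2m(U − E))/ℏ = 1.703.
κL = 2.299, sinh(κL) = 4.932.
The exact tunnelling result is T⁻¹ = 1 + U² sinh²(κL) / [4E(U − E)] = 40.94, so T = 0.0244.

T = 0.0244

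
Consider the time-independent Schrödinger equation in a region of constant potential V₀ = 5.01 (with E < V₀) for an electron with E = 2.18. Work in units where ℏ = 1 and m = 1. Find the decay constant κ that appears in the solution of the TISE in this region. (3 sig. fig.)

Since E < V₀ the TISE in this region is ψ'' = κ²ψ with κ = √(2m(V₀ − E))/ℏ.
κ = √(2 × 1 × 2.83) = 2.379.

κ = 2.38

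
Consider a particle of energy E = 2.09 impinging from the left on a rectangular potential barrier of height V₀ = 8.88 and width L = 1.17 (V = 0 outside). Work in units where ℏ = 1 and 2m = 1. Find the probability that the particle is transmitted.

E < V₀: inside the barrier ψ ∝ e^{±κx} with κ = √(2m(V₀ − E))/ℏ = 2.606.
κL = 3.049, sinh(κL) = 10.52.
Matching ψ, ψ′ at both faces gives T = [1 + V₀² sinh²(κL) / (4E(V₀ − E))]⁻¹ = 1/154.8 = 0.00646.

T = 0.00646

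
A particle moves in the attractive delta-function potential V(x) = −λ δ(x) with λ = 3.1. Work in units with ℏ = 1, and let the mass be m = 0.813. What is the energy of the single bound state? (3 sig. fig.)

The bound state is ψ(x) = √κ e^{−κ|x|}. The derivative jump ψ'(0⁺) − ψ'(0⁻) = −(2mλ/ℏ²)ψ(0) fixes κ = mλ/ℏ² = 2.520.
Then E = −ℏ²κ²/(2m) = −mλ²/(2ℏ²) = -3.906.

E = -3.91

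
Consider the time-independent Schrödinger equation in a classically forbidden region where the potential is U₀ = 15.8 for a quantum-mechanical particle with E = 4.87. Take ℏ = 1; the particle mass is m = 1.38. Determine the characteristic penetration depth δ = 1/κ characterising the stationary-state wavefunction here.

Since E < U₀ the TISE in this region is ψ'' = κ²ψ with κ = √(2m(U₀ − E))/ℏ.
κ = √(2 × 1.38 × 10.93) = 5.492. The penetration depth is δ = 1/κ = 0.182.

δ = 0.182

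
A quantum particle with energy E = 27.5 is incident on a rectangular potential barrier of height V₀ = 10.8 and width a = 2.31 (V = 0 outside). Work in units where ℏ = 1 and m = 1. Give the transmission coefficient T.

T = 0.969

E > V₀: inside the barrier k₂ = √(2m(E − V₀))/ℏ = 5.779, k₂a = 13.35.
T = [1 + V₀² sin²(k₂a) / (4E(E − V₀))]⁻¹ = 1/1.032 = 0.969.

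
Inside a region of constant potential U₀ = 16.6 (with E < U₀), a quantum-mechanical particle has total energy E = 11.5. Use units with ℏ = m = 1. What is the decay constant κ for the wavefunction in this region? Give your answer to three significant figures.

Since E < U₀ the TISE in this region is ψ'' = κ²ψ with κ = √(2m(U₀ − E))/ℏ.
κ = √(2 × 1 × 5.1) = 3.194.

κ = 3.19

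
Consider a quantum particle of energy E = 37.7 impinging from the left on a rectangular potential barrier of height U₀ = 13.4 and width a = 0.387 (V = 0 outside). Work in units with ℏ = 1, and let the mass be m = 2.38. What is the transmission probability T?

Above the barrier the interior wavenumber is k₂ = √(2m(E − U₀))/ℏ = 10.75, giving phase k₂a = 4.162.
Matching at both interfaces gives T⁻¹ = 1 + U₀² sin²(k₂a) / [4E(E − U₀)] = 1.036, hence T = 0.966.

T = 0.966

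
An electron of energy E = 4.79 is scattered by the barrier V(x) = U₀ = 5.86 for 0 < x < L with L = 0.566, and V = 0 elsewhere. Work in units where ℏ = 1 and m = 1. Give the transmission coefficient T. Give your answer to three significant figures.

Since E < U₀ the interior solution is evanescent with decay constant κ = √(2m(U₀ − E))/ℏ = 1.463.
κL = 0.8280, sinh(κL) = 0.9259.
The exact tunnelling result is T⁻¹ = 1 + U₀² sinh²(κL) / [4E(U₀ − E)] = 2.436, so T = 0.411.

T = 0.411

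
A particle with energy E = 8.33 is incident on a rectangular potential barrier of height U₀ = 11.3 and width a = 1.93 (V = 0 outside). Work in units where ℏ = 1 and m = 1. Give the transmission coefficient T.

T = 0.000254

Since E < U₀ the interior solution is evanescent with decay constant κ = √(2m(U₀ − E))/ℏ = 2.437.
κa = 4.704, sinh(κa) = 55.18.
The exact tunnelling result is T⁻¹ = 1 + U₀² sinh²(κa) / [4E(U₀ − E)] = 3930, so T = 0.000254.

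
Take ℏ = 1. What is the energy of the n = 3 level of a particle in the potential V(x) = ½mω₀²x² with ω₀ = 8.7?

E = 30.5

The oscillator eigenvalues are E_n = ℏω₀(n + ½), so E_3 = 8.7 × 3.5 = 30.45.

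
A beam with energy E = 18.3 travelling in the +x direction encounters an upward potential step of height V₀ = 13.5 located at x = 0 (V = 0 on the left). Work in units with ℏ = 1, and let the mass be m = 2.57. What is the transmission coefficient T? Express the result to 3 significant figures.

T = 0.896

On each side the TISE gives plane waves with k = √(2m(E − V))/ℏ: k₁ = √(2·2.57·18.3) = 9.699, k₂ = √(2·2.57·4.8) = 4.967.
Continuity of ψ and ψ′ at the step yields the reflection amplitude r = (k₁ − k₂)/(k₁ + k₂) = 0.3226; thus R = |r|² = 0.1041, T = 0.8959.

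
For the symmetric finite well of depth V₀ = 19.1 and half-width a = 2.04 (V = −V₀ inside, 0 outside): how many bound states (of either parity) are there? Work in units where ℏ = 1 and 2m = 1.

The dimensionless depth is z₀ = a√(2mV₀)/ℏ = 2.04 × √(19.10) = 8.916.
A new bound state (alternating even/odd) appears each time z₀ passes a multiple of π/2, so N = ⌊2z₀/π⌋ + 1 = ⌊5.676⌋ + 1 = 6.

N = 6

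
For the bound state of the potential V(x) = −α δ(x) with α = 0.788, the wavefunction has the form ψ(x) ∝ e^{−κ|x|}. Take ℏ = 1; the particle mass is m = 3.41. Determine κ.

Integrating the TISE across x = 0 gives the cusp condition ψ'(0⁺) − ψ'(0⁻) = −(2mα/ℏ²)ψ(0).
With ψ ∝ e^{−κ|x|} this yields −2κ = −2mα/ℏ², so κ = mα/ℏ² = 2.687.

κ = 2.69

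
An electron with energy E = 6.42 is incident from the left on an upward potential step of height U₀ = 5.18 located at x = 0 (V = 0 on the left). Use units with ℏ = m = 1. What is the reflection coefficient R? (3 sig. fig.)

The wavenumbers are k₁ = √(2mE)/ℏ = 3.583 on the left and k₂ = √(2m(E − U₀))/ℏ = 1.575 on the right.
Continuity of ψ and ψ′ at the step yields the reflection amplitude r = (k₁ − k₂)/(k₁ + k₂) = 0.3894; thus R = |r|² = 0.1516, T = 0.8484.

R = 0.152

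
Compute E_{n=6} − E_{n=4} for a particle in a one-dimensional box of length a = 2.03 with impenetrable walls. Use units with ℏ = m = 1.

ΔE = 24.0

E_n = n²π²ℏ²/(2ma²), so ΔE = (6² − 4²) π²ℏ²/(2ma²).
ΔE = 20 × π² / (2 × 1 × 2.03²) = 23.95.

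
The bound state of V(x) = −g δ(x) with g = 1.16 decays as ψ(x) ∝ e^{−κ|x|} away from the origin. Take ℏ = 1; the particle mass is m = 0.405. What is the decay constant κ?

Integrating the TISE across x = 0 gives the cusp condition ψ'(0⁺) − ψ'(0⁻) = −(2mg/ℏ²)ψ(0).
With ψ ∝ e^{−κ|x|} this yields −2κ = −2mg/ℏ², so κ = mg/ℏ² = 0.4698.

κ = 0.470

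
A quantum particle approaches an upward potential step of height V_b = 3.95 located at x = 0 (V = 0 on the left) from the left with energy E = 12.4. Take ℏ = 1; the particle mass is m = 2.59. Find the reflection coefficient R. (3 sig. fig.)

R = 0.00914

The wavenumbers are k₁ = √(2mE)/ℏ = 8.014 on the left and k₂ = √(2m(E − V_b))/ℏ = 6.616 on the right.
Matching ψ and ψ′ at x = 0 gives r = (k₁ − k₂)/(k₁ + k₂), so R = r² = 0.009137 and T = 1 − R = 0.9909.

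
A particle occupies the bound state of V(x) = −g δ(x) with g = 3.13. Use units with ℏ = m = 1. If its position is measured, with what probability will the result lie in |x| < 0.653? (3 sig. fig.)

The normalised bound state is ψ = √κ e^{−κ|x|} with κ = mg/ℏ² = 3.130.
P(|x| < d) = ∫_{−d}^{d} κ e^{−2κ|x|} dx = 1 − e^{−2κd} = 1 − e^{−4.088} = 0.9832.

P = 0.983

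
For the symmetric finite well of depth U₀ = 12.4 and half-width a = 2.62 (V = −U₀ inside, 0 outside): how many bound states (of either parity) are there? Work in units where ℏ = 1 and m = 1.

N = 9

The dimensionless depth is z₀ = a√(2mU₀)/ℏ = 2.62 × √(24.80) = 13.05.
The even/odd transcendental equations gain one root per π/2 in z₀, giving N = 1 + ⌊2z₀/π⌋ = 1 + ⌊8.306⌋ = 9.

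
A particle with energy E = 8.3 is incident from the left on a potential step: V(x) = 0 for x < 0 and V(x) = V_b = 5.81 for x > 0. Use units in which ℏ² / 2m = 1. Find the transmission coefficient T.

T = 0.915

On each side the TISE gives plane waves with k = √(2m(E − V))/ℏ: k₁ = √(2·½·8.3) = 2.881, k₂ = √(2·½·2.49) = 1.578.
Continuity of ψ and ψ′ at the step yields the reflection amplitude r = (k₁ − k₂)/(k₁ + k₂) = 0.2922; thus R = |r|² = 0.08539, T = 0.9146.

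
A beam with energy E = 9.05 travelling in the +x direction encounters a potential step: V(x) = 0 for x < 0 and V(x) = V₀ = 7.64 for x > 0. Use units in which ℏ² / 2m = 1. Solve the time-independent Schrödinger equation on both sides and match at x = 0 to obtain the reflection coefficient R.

On each side the TISE gives plane waves with k = √(2m(E − V))/ℏ: k₁ = √(2·½·9.05) = 3.008, k₂ = √(2·½·1.41) = 1.187.
Matching ψ and ψ′ at x = 0 gives r = (k₁ − k₂)/(k₁ + k₂), so R = r² = 0.1883 and T = 1 − R = 0.8117.

R = 0.188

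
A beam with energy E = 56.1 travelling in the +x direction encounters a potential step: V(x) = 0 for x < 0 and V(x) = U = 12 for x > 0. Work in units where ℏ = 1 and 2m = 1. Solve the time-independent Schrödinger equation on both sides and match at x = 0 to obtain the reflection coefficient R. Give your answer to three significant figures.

On each side the TISE gives plane waves with k = √(2m(E − V))/ℏ: k₁ = √(2·½·56.1) = 7.490, k₂ = √(2·½·44.1) = 6.641.
Matching ψ and ψ′ at x = 0 gives r = (k₁ − k₂)/(k₁ + k₂), so R = r² = 0.003612 and T = 1 − R = 0.9964.

R = 0.00361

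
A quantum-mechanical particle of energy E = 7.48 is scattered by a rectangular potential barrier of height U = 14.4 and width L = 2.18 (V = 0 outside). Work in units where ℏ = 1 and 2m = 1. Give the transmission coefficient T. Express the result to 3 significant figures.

T = 0.0000417

E < U: inside the barrier ψ ∝ e^{±κx} with κ = √(2m(U − E))/ℏ = 2.631.
κL = 5.735, sinh(κL) = 154.7.
Matching ψ, ψ′ at both faces gives T = [1 + U² sinh²(κL) / (4E(U − E))]⁻¹ = 1/23970 = 0.0000417.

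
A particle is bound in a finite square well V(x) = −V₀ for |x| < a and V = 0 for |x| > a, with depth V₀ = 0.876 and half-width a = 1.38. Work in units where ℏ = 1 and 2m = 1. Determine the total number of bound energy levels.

N = 1

The dimensionless depth is z₀ = a√(2mV₀)/ℏ = 1.38 × √(0.8760) = 1.292.
The even/odd transcendental equations gain one root per π/2 in z₀, giving N = 1 + ⌊2z₀/π⌋ = 1 + ⌊0.8223⌋ = 1.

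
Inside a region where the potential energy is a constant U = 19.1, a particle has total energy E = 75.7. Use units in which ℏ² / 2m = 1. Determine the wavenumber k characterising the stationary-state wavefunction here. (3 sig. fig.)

With E > U the solution is oscillatory, ψ ∝ e^{±ikx} with k = √(2m(E − U))/ℏ.
k = √(2 × 0.5 × 56.6) = 7.523.

k = 7.52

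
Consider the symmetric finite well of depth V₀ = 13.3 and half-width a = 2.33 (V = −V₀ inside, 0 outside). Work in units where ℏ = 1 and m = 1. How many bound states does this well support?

N = 8

The dimensionless depth is z₀ = a√(2mV₀)/ℏ = 2.33 × √(26.60) = 12.02.
A new bound state (alternating even/odd) appears each time z₀ passes a multiple of π/2, so N = ⌊2z₀/π⌋ + 1 = ⌊7.650⌋ + 1 = 8.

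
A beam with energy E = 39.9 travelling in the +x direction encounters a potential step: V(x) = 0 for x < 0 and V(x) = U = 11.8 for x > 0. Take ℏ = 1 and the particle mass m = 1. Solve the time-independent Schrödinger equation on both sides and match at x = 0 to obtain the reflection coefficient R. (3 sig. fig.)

On each side the TISE gives plane waves with k = √(2m(E − V))/ℏ: k₁ = √(2·1·39.9) = 8.933, k₂ = √(2·1·28.1) = 7.497.
Matching ψ and ψ′ at x = 0 gives r = (k₁ − k₂)/(k₁ + k₂), so R = r² = 0.007644 and T = 1 − R = 0.9924.

R = 0.00764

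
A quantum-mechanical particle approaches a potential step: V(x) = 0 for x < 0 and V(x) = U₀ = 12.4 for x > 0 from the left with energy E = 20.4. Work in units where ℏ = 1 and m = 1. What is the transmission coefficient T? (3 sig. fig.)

T = 0.947

The wavenumbers are k₁ = √(2mE)/ℏ = 6.387 on the left and k₂ = √(2m(E − U₀))/ℏ = 4.000 on the right.
Matching ψ and ψ′ at x = 0 gives r = (k₁ − k₂)/(k₁ + k₂), so R = r² = 0.05283 and T = 1 − R = 0.9472.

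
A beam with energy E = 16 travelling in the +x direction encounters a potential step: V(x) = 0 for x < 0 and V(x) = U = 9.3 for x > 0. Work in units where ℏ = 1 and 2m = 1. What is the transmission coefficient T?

The wavenumbers are k₁ = √(2mE)/ℏ = 4.000 on the left and k₂ = √(2m(E − U))/ℏ = 2.588 on the right.
Continuity of ψ and ψ′ at the step yields the reflection amplitude r = (k₁ − k₂)/(k₁ + k₂) = 0.2142; thus R = |r|² = 0.04590, T = 0.9541.

T = 0.954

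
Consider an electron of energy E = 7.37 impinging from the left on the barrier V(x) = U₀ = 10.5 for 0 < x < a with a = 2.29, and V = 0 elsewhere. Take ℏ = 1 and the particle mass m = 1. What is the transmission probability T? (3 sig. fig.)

T = 0.0000353

E < U₀: inside the barrier ψ ∝ e^{±κx} with κ = √(2m(U₀ − E))/ℏ = 2.502.
κa = 5.730, sinh(κa) = 153.9.
The exact tunnelling result is T⁻¹ = 1 + U₀² sinh²(κa) / [4E(U₀ − E)] = 28310, so T = 0.0000353.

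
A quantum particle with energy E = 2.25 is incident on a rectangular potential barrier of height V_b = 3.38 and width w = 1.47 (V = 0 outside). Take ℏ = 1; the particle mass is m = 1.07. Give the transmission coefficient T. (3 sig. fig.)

Since E < V_b the interior solution is evanescent with decay constant κ = √(2m(V_b − E))/ℏ = 1.555.
κw = 2.286, sinh(κw) = 4.867.
Matching ψ, ψ′ at both faces gives T = [1 + V_b² sinh²(κw) / (4E(V_b − E))]⁻¹ = 1/27.60 = 0.0362.

T = 0.0362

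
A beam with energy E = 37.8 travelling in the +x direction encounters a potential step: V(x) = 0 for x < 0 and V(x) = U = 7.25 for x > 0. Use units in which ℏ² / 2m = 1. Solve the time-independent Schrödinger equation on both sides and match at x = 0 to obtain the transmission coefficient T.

The wavenumbers are k₁ = √(2mE)/ℏ = 6.148 on the left and k₂ = √(2m(E − U))/ℏ = 5.527 on the right.
Matching ψ and ψ′ at x = 0 gives r = (k₁ − k₂)/(k₁ + k₂), so R = r² = 0.002829 and T = 1 − R = 0.9972.

T = 0.997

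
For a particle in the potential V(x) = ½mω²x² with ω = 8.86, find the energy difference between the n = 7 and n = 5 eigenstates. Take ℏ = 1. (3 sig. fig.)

E_n = ℏω(n + ½), so ΔE = (7 − 5) ℏω = 2 × 8.86 = 17.72.

ΔE = 17.7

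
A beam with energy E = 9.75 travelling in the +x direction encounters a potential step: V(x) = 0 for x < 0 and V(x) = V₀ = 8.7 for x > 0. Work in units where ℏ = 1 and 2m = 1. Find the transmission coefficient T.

On each side the TISE gives plane waves with k = √(2m(E − V))/ℏ: k₁ = √(2·½·9.75) = 3.122, k₂ = √(2·½·1.05) = 1.025.
Matching ψ and ψ′ at x = 0 gives r = (k₁ − k₂)/(k₁ + k₂), so R = r² = 0.2559 and T = 1 − R = 0.7441.

T = 0.744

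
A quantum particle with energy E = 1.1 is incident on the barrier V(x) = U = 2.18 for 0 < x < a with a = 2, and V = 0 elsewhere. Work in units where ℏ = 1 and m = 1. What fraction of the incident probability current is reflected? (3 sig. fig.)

R = 0.989

Since E < U the interior solution is evanescent with decay constant κ = √(2m(U − E))/ℏ = 1.470.
κa = 2.939, sinh(κa) = 9.426.
Matching ψ, ψ′ at both faces gives T = [1 + U² sinh²(κa) / (4E(U − E))]⁻¹ = 1/89.85 = 0.0111.
R = 1 − T = 0.989.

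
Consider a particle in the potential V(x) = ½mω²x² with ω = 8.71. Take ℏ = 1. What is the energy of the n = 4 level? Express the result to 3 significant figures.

The oscillator eigenvalues are E_n = ℏω(n + ½), so E_4 = 8.71 × 4.5 = 39.20.

E = 39.2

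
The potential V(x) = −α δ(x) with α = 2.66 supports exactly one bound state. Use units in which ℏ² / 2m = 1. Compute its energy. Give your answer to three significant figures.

E = -1.77

For x ≠ 0 the bound state is ψ ∝ e^{−κ|x|}; integrating the TISE across the delta gives the cusp condition 2κ = 2mα/ℏ², so κ = 1.330.
Then E = −ℏ²κ²/(2m) = −mα²/(2ℏ²) = -1.769.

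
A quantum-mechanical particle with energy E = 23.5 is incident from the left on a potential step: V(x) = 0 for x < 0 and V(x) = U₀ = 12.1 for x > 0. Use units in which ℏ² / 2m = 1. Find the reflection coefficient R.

The wavenumbers are k₁ = √(2mE)/ℏ = 4.848 on the left and k₂ = √(2m(E − U₀))/ℏ = 3.376 on the right.
Matching ψ and ψ′ at x = 0 gives r = (k₁ − k₂)/(k₁ + k₂), so R = r² = 0.03201 and T = 1 − R = 0.9680.

R = 0.0320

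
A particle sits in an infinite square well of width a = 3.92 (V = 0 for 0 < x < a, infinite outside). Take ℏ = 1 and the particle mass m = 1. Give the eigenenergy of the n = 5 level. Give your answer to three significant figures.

E = 8.03

Requiring ψ(0) = ψ(a) = 0 quantises k = nπ/a, hence E_n = ℏ²k²/2m = n²π²ℏ²/(2ma²).
E_5 = 5² × π² / (2 × 1 × 3.92²) = 8.029.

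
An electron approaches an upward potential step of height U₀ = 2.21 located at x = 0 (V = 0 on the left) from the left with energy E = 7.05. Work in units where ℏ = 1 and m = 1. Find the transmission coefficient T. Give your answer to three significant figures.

The wavenumbers are k₁ = √(2mE)/ℏ = 3.755 on the left and k₂ = √(2m(E − U₀))/ℏ = 3.111 on the right.
Continuity of ψ and ψ′ at the step yields the reflection amplitude r = (k₁ − k₂)/(k₁ + k₂) = 0.09375; thus R = |r|² = 0.008789, T = 0.9912.

T = 0.991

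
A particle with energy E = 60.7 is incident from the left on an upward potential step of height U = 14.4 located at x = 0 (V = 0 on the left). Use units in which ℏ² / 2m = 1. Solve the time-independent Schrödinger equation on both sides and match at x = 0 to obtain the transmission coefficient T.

T = 0.995

On each side the TISE gives plane waves with k = √(2m(E − V))/ℏ: k₁ = √(2·½·60.7) = 7.791, k₂ = √(2·½·46.3) = 6.804.
Continuity of ψ and ψ′ at the step yields the reflection amplitude r = (k₁ − k₂)/(k₁ + k₂) = 0.06760; thus R = |r|² = 0.004569, T = 0.9954.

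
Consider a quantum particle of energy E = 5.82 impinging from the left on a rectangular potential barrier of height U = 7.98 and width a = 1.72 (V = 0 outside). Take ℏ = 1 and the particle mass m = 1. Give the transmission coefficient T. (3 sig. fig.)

Since E < U the interior solution is evanescent with decay constant κ = √(2m(U − E))/ℏ = 2.078.
κa = 3.575, sinh(κa) = 17.83.
Matching ψ, ψ′ at both faces gives T = [1 + U² sinh²(κa) / (4E(U − E))]⁻¹ = 1/403.7 = 0.00248.

T = 0.00248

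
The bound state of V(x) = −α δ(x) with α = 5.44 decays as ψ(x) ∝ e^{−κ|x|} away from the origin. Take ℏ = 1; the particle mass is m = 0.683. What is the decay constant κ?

κ = 3.72

Integrate −(ℏ²/2m)ψ'' − αδ(x)ψ = Eψ from −ε to +ε: the ψ'' term gives ψ'(0⁺) − ψ'(0⁻) and the δ term gives −(2mα/ℏ²)ψ(0).
With ψ ∝ e^{−κ|x|} this yields −2κ = −2mα/ℏ², so κ = mα/ℏ² = 3.716.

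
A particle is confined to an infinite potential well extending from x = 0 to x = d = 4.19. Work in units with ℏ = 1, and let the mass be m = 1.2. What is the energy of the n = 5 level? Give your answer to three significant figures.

The infinite-well eigenfunctions ψ_n = √(2/d) sin(nπx/d) vanish at both walls, giving E_n = n²π²ℏ²/(2md²).
E_5 = 5² × π² / (2 × 1.2 × 4.19²) = 5.856.

E = 5.86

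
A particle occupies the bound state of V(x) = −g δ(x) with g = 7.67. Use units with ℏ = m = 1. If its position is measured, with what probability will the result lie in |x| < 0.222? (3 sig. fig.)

The normalised bound state is ψ = √κ e^{−κ|x|} with κ = mg/ℏ² = 7.670.
P(|x| < d) = ∫_{−d}^{d} κ e^{−2κ|x|} dx = 1 − e^{−2κd} = 1 − e^{−3.405} = 0.9668.

P = 0.967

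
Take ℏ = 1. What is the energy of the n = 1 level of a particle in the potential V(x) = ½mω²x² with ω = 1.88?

The oscillator eigenvalues are E_n = ℏω(n + ½), so E_1 = 1.88 × 1.5 = 2.820.

E = 2.82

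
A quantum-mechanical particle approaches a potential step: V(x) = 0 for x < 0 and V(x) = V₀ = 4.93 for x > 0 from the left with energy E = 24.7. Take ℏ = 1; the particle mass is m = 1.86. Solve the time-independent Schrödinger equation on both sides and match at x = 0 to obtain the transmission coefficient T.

The wavenumbers are k₁ = √(2mE)/ℏ = 9.586 on the left and k₂ = √(2m(E − V₀))/ℏ = 8.576 on the right.
Matching ψ and ψ′ at x = 0 gives r = (k₁ − k₂)/(k₁ + k₂), so R = r² = 0.003092 and T = 1 − R = 0.9969.

T = 0.997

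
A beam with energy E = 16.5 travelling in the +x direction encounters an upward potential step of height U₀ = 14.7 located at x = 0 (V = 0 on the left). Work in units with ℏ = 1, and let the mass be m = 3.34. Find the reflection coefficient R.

R = 0.253

On each side the TISE gives plane waves with k = √(2m(E − V))/ℏ: k₁ = √(2·3.34·16.5) = 10.50, k₂ = √(2·3.34·1.8) = 3.468.
Matching ψ and ψ′ at x = 0 gives r = (k₁ − k₂)/(k₁ + k₂), so R = r² = 0.2534 and T = 1 − R = 0.7466.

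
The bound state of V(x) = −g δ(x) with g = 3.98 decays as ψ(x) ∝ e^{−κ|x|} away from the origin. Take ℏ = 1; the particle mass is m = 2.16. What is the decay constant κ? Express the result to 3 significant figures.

Integrate −(ℏ²/2m)ψ'' − gδ(x)ψ = Eψ from −ε to +ε: the ψ'' term gives ψ'(0⁺) − ψ'(0⁻) and the δ term gives −(2mg/ℏ²)ψ(0).
With ψ ∝ e^{−κ|x|} this yields −2κ = −2mg/ℏ², so κ = mg/ℏ² = 8.597.

κ = 8.60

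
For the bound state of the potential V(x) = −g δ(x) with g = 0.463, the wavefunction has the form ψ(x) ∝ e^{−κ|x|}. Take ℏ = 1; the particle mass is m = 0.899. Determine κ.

κ = 0.416

Integrate −(ℏ²/2m)ψ'' − gδ(x)ψ = Eψ from −ε to +ε: the ψ'' term gives ψ'(0⁺) − ψ'(0⁻) and the δ term gives −(2mg/ℏ²)ψ(0).
With ψ ∝ e^{−κ|x|} this yields −2κ = −2mg/ℏ², so κ = mg/ℏ² = 0.4162.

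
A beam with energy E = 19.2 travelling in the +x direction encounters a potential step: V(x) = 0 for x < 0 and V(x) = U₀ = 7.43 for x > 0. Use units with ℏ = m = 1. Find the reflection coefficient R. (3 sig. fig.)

R = 0.0148

On each side the TISE gives plane waves with k = √(2m(E − V))/ℏ: k₁ = √(2·1·19.2) = 6.197, k₂ = √(2·1·11.77) = 4.852.
Continuity of ψ and ψ′ at the step yields the reflection amplitude r = (k₁ − k₂)/(k₁ + k₂) = 0.1217; thus R = |r|² = 0.01482, T = 0.9852.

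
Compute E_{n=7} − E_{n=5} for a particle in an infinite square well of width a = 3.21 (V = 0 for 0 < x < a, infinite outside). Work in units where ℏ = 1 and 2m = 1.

E_n = n²π²ℏ²/(2ma²), so ΔE = (7² − 5²) π²ℏ²/(2ma²).
ΔE = 24 × π² / (2 × 0.5 × 3.21²) = 22.99.

ΔE = 23.0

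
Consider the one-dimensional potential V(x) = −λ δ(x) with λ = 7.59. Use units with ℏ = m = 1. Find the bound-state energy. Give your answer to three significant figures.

The bound state is ψ(x) = √κ e^{−κ|x|}. The derivative jump ψ'(0⁺) − ψ'(0⁻) = −(2mλ/ℏ²)ψ(0) fixes κ = mλ/ℏ² = 7.590.
Then E = −ℏ²κ²/(2m) = −mλ²/(2ℏ²) = -28.80.

E = -28.8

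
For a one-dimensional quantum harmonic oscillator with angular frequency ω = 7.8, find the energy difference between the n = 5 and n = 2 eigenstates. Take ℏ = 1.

ΔE = 23.4

E_n = ℏω(n + ½), so ΔE = (5 − 2) ℏω = 3 × 7.8 = 23.40.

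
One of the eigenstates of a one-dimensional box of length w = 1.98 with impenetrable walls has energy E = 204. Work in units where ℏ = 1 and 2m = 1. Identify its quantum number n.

From E_n = n²π²ℏ²/(2mw²) invert to n = √(2mw²E)/(πℏ).
n = (1.98/π) × √(2 × 0.5 × 204) = 9.002 → n = 9.

n = 9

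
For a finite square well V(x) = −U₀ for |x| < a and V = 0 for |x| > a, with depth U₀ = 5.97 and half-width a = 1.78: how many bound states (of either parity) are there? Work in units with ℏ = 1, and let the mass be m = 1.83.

N = 6

The dimensionless depth is z₀ = a√(2mU₀)/ℏ = 1.78 × √(21.85) = 8.320.
The even/odd transcendental equations gain one root per π/2 in z₀, giving N = 1 + ⌊2z₀/π⌋ = 1 + ⌊5.297⌋ = 6.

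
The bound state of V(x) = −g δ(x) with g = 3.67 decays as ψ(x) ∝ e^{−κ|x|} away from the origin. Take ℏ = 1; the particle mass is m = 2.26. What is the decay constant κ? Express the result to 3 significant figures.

κ = 8.29

Integrate −(ℏ²/2m)ψ'' − gδ(x)ψ = Eψ from −ε to +ε: the ψ'' term gives ψ'(0⁺) − ψ'(0⁻) and the δ term gives −(2mg/ℏ²)ψ(0).
With ψ ∝ e^{−κ|x|} this yields −2κ = −2mg/ℏ², so κ = mg/ℏ² = 8.294.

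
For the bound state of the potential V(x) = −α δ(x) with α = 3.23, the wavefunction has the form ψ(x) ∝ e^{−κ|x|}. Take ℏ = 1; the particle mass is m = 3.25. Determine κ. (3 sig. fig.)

Integrate −(ℏ²/2m)ψ'' − αδ(x)ψ = Eψ from −ε to +ε: the ψ'' term gives ψ'(0⁺) − ψ'(0⁻) and the δ term gives −(2mα/ℏ²)ψ(0).
With ψ ∝ e^{−κ|x|} this yields −2κ = −2mα/ℏ², so κ = mα/ℏ² = 10.50.

κ = 10.5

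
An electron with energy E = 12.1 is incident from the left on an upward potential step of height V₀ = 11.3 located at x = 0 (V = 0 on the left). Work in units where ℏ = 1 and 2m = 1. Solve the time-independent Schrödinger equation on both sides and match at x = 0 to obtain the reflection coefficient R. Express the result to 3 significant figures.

R = 0.349

The wavenumbers are k₁ = √(2mE)/ℏ = 3.479 on the left and k₂ = √(2m(E − V₀))/ℏ = 0.8944 on the right.
Matching ψ and ψ′ at x = 0 gives r = (k₁ − k₂)/(k₁ + k₂), so R = r² = 0.3492 and T = 1 − R = 0.6508.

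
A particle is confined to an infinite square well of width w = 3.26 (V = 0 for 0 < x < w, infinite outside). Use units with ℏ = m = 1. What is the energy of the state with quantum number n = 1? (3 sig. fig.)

The infinite-well eigenfunctions ψ_n = √(2/w) sin(nπx/w) vanish at both walls, giving E_n = n²π²ℏ²/(2mw²).
E_1 = 1² × π² / (2 × 1 × 3.26²) = 0.4643.

E = 0.464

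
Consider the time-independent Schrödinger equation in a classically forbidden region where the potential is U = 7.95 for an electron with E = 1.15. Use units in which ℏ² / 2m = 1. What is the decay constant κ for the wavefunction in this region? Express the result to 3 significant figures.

Since E < U the TISE in this region is ψ'' = κ²ψ with κ = √(2m(U − E))/ℏ.
κ = √(2 × 0.5 × 6.8) = 2.608.

κ = 2.61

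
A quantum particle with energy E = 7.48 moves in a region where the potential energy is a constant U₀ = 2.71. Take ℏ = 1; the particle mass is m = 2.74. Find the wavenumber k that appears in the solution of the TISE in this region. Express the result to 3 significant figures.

k = 5.11

With E > U₀ the solution is oscillatory, ψ ∝ e^{±ikx} with k = √(2m(E − U₀))/ℏ.
k = √(2 × 2.74 × 4.77) = 5.113.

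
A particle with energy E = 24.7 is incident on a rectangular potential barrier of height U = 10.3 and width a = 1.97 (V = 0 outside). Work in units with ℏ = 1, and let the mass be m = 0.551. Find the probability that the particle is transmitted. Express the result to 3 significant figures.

E > U: inside the barrier k₂ = √(2m(E − U))/ℏ = 3.984, k₂a = 7.848.
T = [1 + U² sin²(k₂a) / (4E(E − U))]⁻¹ = 1/1.075 = 0.931.

T = 0.931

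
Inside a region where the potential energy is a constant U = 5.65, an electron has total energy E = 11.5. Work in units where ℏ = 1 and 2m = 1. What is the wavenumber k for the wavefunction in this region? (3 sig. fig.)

With E > U the solution is oscillatory, ψ ∝ e^{±ikx} with k = √(2m(E − U))/ℏ.
k = √(2 × 0.5 × 5.85) = 2.419.

k = 2.42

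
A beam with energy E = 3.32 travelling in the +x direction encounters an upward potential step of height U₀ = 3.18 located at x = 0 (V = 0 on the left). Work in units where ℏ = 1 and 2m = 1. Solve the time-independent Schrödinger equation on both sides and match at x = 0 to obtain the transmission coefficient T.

T = 0.565

The wavenumbers are k₁ = √(2mE)/ℏ = 1.822 on the left and k₂ = √(2m(E − U₀))/ℏ = 0.3742 on the right.
Matching ψ and ψ′ at x = 0 gives r = (k₁ − k₂)/(k₁ + k₂), so R = r² = 0.4346 and T = 1 − R = 0.5654.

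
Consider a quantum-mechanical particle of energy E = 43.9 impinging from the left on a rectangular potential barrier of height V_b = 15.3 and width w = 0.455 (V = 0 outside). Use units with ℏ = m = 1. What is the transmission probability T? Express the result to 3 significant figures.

T = 0.996

E > V_b: inside the barrier k₂ = √(2m(E − V_b))/ℏ = 7.563, k₂w = 3.441.
T = [1 + V_b² sin²(k₂w) / (4E(E − V_b))]⁻¹ = 1/1.004 = 0.996.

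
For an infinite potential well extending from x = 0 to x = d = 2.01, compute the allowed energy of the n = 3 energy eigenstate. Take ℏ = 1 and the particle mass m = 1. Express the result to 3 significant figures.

E = 11.0

Requiring ψ(0) = ψ(d) = 0 quantises k = nπ/d, hence E_n = ℏ²k²/2m = n²π²ℏ²/(2md²).
E_3 = 3² × π² / (2 × 1 × 2.01²) = 10.99.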